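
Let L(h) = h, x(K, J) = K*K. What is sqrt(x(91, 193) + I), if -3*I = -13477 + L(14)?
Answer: sqrt(114918)/3 ≈ 113.00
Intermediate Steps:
x(K, J) = K**2
I = 13463/3 (I = -(-13477 + 14)/3 = -1/3*(-13463) = 13463/3 ≈ 4487.7)
sqrt(x(91, 193) + I) = sqrt(91**2 + 13463/3) = sqrt(8281 + 13463/3) = sqrt(38306/3) = sqrt(114918)/3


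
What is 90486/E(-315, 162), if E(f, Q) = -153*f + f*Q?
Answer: -10054/315 ≈ -31.917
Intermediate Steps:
E(f, Q) = -153*f + Q*f
90486/E(-315, 162) = 90486/((-315*(-153 + 162))) = 90486/((-315*9)) = 90486/(-2835) = 90486*(-1/2835) = -10054/315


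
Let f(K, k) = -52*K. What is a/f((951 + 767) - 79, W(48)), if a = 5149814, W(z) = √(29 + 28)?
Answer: -2574907/42614 ≈ -60.424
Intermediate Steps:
W(z) = √57
a/f((951 + 767) - 79, W(48)) = 5149814/((-52*((951 + 767) - 79))) = 5149814/((-52*(1718 - 79))) = 5149814/((-52*1639)) = 5149814/(-85228) = 5149814*(-1/85228) = -2574907/42614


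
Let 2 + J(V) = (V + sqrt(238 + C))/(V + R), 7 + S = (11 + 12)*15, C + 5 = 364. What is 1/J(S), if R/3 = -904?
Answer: -12074164/25866799 + 2374*sqrt(597)/25866799 ≈ -0.46454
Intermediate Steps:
C = 359 (C = -5 + 364 = 359)
R = -2712 (R = 3*(-904) = -2712)
S = 338 (S = -7 + (11 + 12)*15 = -7 + 23*15 = -7 + 345 = 338)
J(V) = -2 + (V + sqrt(597))/(-2712 + V) (J(V) = -2 + (V + sqrt(238 + 359))/(V - 2712) = -2 + (V + sqrt(597))/(-2712 + V))
1/J(S) = 1/((5424 + sqrt(597) - 1*338)/(-2712 + 338)) = 1/((5424 + sqrt(597) - 338)/(-2374)) = 1/(-(5086 + sqrt(597))/2374) = 1/(-2543/1187 - sqrt(597)/2374)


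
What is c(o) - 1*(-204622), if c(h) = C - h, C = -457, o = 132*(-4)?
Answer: 204693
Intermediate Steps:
o = -528
c(h) = -457 - h
c(o) - 1*(-204622) = (-457 - 1*(-528)) - 1*(-204622) = (-457 + 528) + 204622 = 71 + 204622 = 204693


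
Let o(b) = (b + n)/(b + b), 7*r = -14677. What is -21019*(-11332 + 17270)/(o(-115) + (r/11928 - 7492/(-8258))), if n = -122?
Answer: -4948352588288237520/69853554149 ≈ -7.0839e+7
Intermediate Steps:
r = -14677/7 (r = (⅐)*(-14677) = -14677/7 ≈ -2096.7)
o(b) = (-122 + b)/(2*b) (o(b) = (b - 122)/(b + b) = (-122 + b)/((2*b)) = (-122 + b)*(1/(2*b)) = (-122 + b)/(2*b))
-21019*(-11332 + 17270)/(o(-115) + (r/11928 - 7492/(-8258))) = -21019*(-11332 + 17270)/((½)*(-122 - 115)/(-115) + (-14677/7/11928 - 7492/(-8258))) = -21019*5938/((½)*(-1/115)*(-237) + (-14677/7*1/11928 - 7492*(-1/8258))) = -21019*5938/(237/230 + (-14677/83496 + 3746/4129)) = -21019*5938/(237/230 + 252174683/344754984) = -21019/((69853554149/39646823160)*(1/5938)) = -21019/69853554149/235422835924080 = -21019*235422835924080/69853554149 = -4948352588288237520/69853554149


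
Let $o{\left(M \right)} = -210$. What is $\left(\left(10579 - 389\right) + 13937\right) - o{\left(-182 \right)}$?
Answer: $24337$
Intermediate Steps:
$\left(\left(10579 - 389\right) + 13937\right) - o{\left(-182 \right)} = \left(\left(10579 - 389\right) + 13937\right) - -210 = \left(10190 + 13937\right) + 210 = 24127 + 210 = 24337$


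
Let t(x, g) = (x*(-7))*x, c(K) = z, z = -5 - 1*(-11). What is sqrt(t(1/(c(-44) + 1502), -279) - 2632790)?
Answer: I*sqrt(5987132958567)/1508 ≈ 1622.6*I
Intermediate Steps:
z = 6 (z = -5 + 11 = 6)
c(K) = 6
t(x, g) = -7*x**2 (t(x, g) = (-7*x)*x = -7*x**2)
sqrt(t(1/(c(-44) + 1502), -279) - 2632790) = sqrt(-7/(6 + 1502)**2 - 2632790) = sqrt(-7*(1/1508)**2 - 2632790) = sqrt(-7*1/2274064 - 2632790) = sqrt(-7/2274064 - 2632790) = sqrt(-5987132958567/2274064) = I*sqrt(5987132958567)/1508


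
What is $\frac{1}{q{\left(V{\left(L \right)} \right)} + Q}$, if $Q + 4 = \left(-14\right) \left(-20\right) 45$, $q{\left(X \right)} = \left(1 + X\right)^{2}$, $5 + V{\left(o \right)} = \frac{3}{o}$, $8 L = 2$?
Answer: $\frac{1}{12660} \approx 7.8989 \cdot 10^{-5}$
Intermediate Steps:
$L = \frac{1}{4}$ ($L = \frac{1}{8} \cdot 2 = \frac{1}{4} \approx 0.25$)
$V{\left(o \right)} = -5 + \frac{3}{o}$
$Q = 12596$ ($Q = -4 + \left(-14\right) \left(-20\right) 45 = -4 + 280 \cdot 45 = -4 + 12600 = 12596$)
$\frac{1}{q{\left(V{\left(L \right)} \right)} + Q} = \frac{1}{\left(1 - \left(5 - 3 \frac{1}{\frac{1}{4}}\right)\right)^{2} + 12596} = \frac{1}{\left(1 + \left(-5 + 3 \cdot 4\right)\right)^{2} + 12596} = \frac{1}{\left(1 + \left(-5 + 12\right)\right)^{2} + 12596} = \frac{1}{\left(1 + 7\right)^{2} + 12596} = \frac{1}{8^{2} + 12596} = \frac{1}{64 + 12596} = \frac{1}{12660}$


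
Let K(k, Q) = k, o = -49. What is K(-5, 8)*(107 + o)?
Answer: -290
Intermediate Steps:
K(-5, 8)*(107 + o) = -5*(107 - 49) = -5*58 = -290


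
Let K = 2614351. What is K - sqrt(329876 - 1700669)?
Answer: 2614351 - I*sqrt(1370793) ≈ 2.6144e+6 - 1170.8*I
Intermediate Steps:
K - sqrt(329876 - 1700669) = 2614351 - sqrt(329876 - 1700669) = 2614351 - sqrt(-1370793) = 2614351 - I*sqrt(1370793)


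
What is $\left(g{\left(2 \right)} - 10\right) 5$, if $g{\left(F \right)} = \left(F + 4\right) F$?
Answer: $10$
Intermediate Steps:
$g{\left(F \right)} = F \left(4 + F\right)$ ($g{\left(F \right)} = \left(4 + F\right) F = F \left(4 + F\right)$)
$\left(g{\left(2 \right)} - 10\right) 5 = \left(2 \left(4 + 2\right) - 10\right) 5 = \left(2 \cdot 6 - 10\right) 5 = \left(12 - 10\right) 5 = 2 \cdot 5 = 10$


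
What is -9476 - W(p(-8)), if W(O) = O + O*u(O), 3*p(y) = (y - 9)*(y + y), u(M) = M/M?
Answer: -28972/3 ≈ -9657.3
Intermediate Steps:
u(M) = 1
p(y) = 2*y*(-9 + y)/3 (p(y) = ((y - 9)*(y + y))/3 = ((-9 + y)*(2*y))/3 = (2*y*(-9 + y))/3 = 2*y*(-9 + y)/3)
W(O) = 2*O (W(O) = O + O*1 = O + O = 2*O)
-9476 - W(p(-8)) = -9476 - 2*(⅔)*(-8)*(-9 - 8) = -9476 - 2*(⅔)*(-8)*(-17) = -9476 - 2*272/3 = -9476 - 1*544/3 = -9476 - 544/3 = -28972/3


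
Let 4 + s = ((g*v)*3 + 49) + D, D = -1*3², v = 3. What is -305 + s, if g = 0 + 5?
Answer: -224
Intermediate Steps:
g = 5
D = -9 (D = -1*9 = -9)
s = 81 (s = -4 + (((5*3)*3 + 49) - 9) = -4 + ((15*3 + 49) - 9) = -4 + ((45 + 49) - 9) = -4 + (94 - 9) = -4 + 85 = 81)
-305 + s = -305 + 81 = -224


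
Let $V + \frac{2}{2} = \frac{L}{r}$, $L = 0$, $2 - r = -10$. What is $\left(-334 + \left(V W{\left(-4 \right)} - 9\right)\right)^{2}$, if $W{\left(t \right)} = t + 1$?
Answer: $115600$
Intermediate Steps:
$r = 12$ ($r = 2 - -10 = 2 + 10 = 12$)
$V = -1$ ($V = -1 + \frac{0}{12} = -1 + 0 \cdot \frac{1}{12} = -1 + 0 = -1$)
$W{\left(t \right)} = 1 + t$
$\left(-334 + \left(V W{\left(-4 \right)} - 9\right)\right)^{2} = \left(-334 - 6\right)^{2} = \left(-340\right)^{2} = 115600$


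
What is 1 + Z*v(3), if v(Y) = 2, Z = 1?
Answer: 3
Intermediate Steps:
1 + Z*v(3) = 1 + 1*2 = 1 + 2 = 3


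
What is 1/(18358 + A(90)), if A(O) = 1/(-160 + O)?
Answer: 70/1285059 ≈ 5.4472e-5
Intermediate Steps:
1/(18358 + A(90)) = 1/(18358 + 1/(-160 + 90)) = 1/(18358 + 1/(-70)) = 1/(18358 - 1/70) = 1/(1285059/70) = 70/1285059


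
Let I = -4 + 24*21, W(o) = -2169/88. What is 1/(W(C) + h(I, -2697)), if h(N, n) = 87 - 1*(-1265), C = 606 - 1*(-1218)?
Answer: 88/116807 ≈ 0.00075338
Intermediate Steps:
C = 1824 (C = 606 + 1218 = 1824)
W(o) = -2169/88 (W(o) = -2169*1/88 = -2169/88)
I = 500 (I = -4 + 504 = 500)
h(N, n) = 1352 (h(N, n) = 87 + 1265 = 1352)
1/(W(C) + h(I, -2697)) = 1/(-2169/88 + 1352) = 1/(116807/88) = 88/116807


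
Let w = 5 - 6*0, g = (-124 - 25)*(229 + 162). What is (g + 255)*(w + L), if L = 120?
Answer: -7250500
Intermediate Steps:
g = -58259 (g = -149*391 = -58259)
w = 5 (w = 5 + 0 = 5)
(g + 255)*(w + L) = (-58259 + 255)*(5 + 120) = -58004*125 = -7250500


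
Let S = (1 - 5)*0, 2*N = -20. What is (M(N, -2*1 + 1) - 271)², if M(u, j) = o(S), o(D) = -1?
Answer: 73984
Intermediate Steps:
N = -10 (N = (½)*(-20) = -10)
S = 0 (S = -4*0 = 0)
M(u, j) = -1
(M(N, -2*1 + 1) - 271)² = (-1 - 271)² = (-272)² = 73984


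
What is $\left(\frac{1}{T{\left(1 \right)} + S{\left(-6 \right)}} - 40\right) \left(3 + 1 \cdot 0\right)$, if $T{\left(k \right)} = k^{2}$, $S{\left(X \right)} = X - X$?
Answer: $-117$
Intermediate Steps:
$S{\left(X \right)} = 0$
$\left(\frac{1}{T{\left(1 \right)} + S{\left(-6 \right)}} - 40\right) \left(3 + 1 \cdot 0\right) = \left(\frac{1}{1^{2} + 0} - 40\right) \left(3 + 1 \cdot 0\right) = \left(\frac{1}{1 + 0} - 40\right) \left(3 + 0\right) = \left(1^{-1} - 40\right) 3 = \left(1 - 40\right) 3 = \left(-39\right) 3 = -117$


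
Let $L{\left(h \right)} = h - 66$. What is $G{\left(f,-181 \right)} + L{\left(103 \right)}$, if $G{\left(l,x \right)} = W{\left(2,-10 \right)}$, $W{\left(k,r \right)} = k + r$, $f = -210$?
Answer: $29$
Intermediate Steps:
$L{\left(h \right)} = -66 + h$
$G{\left(l,x \right)} = -8$ ($G{\left(l,x \right)} = 2 - 10 = -8$)
$G{\left(f,-181 \right)} + L{\left(103 \right)} = -8 + \left(-66 + 103\right) = -8 + 37 = 29$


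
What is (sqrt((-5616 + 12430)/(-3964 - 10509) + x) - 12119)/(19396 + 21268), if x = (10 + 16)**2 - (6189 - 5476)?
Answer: -12119/40664 + I*sqrt(7848924995)/588530072 ≈ -0.29803 + 0.00015053*I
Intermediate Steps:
x = -37 (x = 26**2 - 1*713 = 676 - 713 = -37)
(sqrt((-5616 + 12430)/(-3964 - 10509) + x) - 12119)/(19396 + 21268) = (sqrt((-5616 + 12430)/(-3964 - 10509) - 37) - 12119)/(19396 + 21268) = (sqrt(6814/(-14473) - 37) - 12119)/40664 = (sqrt(6814*(-1/14473) - 37) - 12119)*(1/40664) = (sqrt(-6814/14473 - 37) - 12119)*(1/40664) = (sqrt(-542315/14473) - 12119)*(1/40664) = (I*sqrt(7848924995)/14473 - 12119)*(1/40664) = (-12119 + I*sqrt(7848924995)/14473)*(1/40664) = -12119/40664 + I*sqrt(7848924995)/588530072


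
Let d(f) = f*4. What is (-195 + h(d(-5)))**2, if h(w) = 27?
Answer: 28224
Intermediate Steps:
d(f) = 4*f
(-195 + h(d(-5)))**2 = (-195 + 27)**2 = (-168)**2 = 28224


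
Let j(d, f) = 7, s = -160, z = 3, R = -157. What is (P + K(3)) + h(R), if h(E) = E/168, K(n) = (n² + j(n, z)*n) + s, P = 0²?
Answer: -21997/168 ≈ -130.93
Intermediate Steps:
P = 0
K(n) = -160 + n² + 7*n (K(n) = (n² + 7*n) - 160 = -160 + n² + 7*n)
h(E) = E/168 (h(E) = E*(1/168) = E/168)
(P + K(3)) + h(R) = (0 + (-160 + 3² + 7*3)) + (1/168)*(-157) = (0 + (-160 + 9 + 21)) - 157/168 = (0 - 130) - 157/168 = -130 - 157/168 = -21997/168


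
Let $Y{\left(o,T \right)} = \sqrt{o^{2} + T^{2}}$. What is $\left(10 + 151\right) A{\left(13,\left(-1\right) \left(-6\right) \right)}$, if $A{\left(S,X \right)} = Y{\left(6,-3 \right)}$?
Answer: $483 \sqrt{5} \approx 1080.0$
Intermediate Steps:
$Y{\left(o,T \right)} = \sqrt{T^{2} + o^{2}}$
$A{\left(S,X \right)} = 3 \sqrt{5}$ ($A{\left(S,X \right)} = \sqrt{\left(-3\right)^{2} + 6^{2}} = \sqrt{9 + 36} = \sqrt{45} = 3 \sqrt{5}$)
$\left(10 + 151\right) A{\left(13,\left(-1\right) \left(-6\right) \right)} = \left(10 + 151\right) 3 \sqrt{5} = 161 \cdot 3 \sqrt{5} = 483 \sqrt{5}$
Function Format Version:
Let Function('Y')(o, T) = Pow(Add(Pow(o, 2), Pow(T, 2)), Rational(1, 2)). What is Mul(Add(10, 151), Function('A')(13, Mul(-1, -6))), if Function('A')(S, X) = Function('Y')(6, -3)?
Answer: Mul(483, Pow(5, Rational(1, 2))) ≈ 1080.0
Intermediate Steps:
Function('Y')(o, T) = Pow(Add(Pow(T, 2), Pow(o, 2)), Rational(1, 2))
Function('A')(S, X) = Mul(3, Pow(5, Rational(1, 2))) (Function('A')(S, X) = Pow(Add(Pow(-3, 2), Pow(6, 2)), Rational(1, 2)) = Pow(Add(9, 36), Rational(1, 2)) = Pow(45, Rational(1, 2)) = Mul(3, Pow(5, Rational(1, 2))))
Mul(Add(10, 151), Function('A')(13, Mul(-1, -6))) = Mul(Add(10, 151), Mul(3, Pow(5, Rational(1, 2)))) = Mul(161, Mul(3, Pow(5, Rational(1, 2)))) = Mul(483, Pow(5, Rational(1, 2)))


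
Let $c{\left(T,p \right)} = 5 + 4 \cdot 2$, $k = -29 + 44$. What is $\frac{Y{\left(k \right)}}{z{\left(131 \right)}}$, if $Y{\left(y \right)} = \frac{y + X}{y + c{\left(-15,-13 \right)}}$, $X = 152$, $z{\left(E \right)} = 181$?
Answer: $\frac{167}{5068} \approx 0.032952$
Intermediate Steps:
$k = 15$
$c{\left(T,p \right)} = 13$ ($c{\left(T,p \right)} = 5 + 8 = 13$)
$Y{\left(y \right)} = \frac{152 + y}{13 + y}$ ($Y{\left(y \right)} = \frac{y + 152}{y + 13} = \frac{152 + y}{13 + y}$)
$\frac{Y{\left(k \right)}}{z{\left(131 \right)}} = \frac{\frac{1}{13 + 15} \left(152 + 15\right)}{181} = \frac{1}{28} \cdot 167 \cdot \frac{1}{181} = \frac{167}{28} \cdot \frac{1}{181} = \frac{167}{5068}$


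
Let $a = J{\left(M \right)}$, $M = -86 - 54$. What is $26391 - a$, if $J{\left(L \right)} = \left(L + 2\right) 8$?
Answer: $27495$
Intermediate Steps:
$M = -140$
$J{\left(L \right)} = 16 + 8 L$ ($J{\left(L \right)} = \left(2 + L\right) 8 = 16 + 8 L$)
$a = -1104$ ($a = 16 + 8 \left(-140\right) = 16 - 1120 = -1104$)
$26391 - a = 26391 - -1104 = 26391 + 1104 = 27495$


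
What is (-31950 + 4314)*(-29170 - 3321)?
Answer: 897921276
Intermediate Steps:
(-31950 + 4314)*(-29170 - 3321) = -27636*(-32491) = 897921276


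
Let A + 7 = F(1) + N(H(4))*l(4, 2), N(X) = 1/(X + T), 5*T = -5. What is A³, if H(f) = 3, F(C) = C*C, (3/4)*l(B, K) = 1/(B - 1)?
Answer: -140608/729 ≈ -192.88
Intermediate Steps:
T = -1 (T = (⅕)*(-5) = -1)
l(B, K) = 4/(3*(-1 + B)) (l(B, K) = 4/(3*(B - 1)) = 4/(3*(-1 + B)))
F(C) = C²
N(X) = 1/(-1 + X) (N(X) = 1/(X - 1) = 1/(-1 + X))
A = -52/9 (A = -7 + (1² + (4/(3*(-1 + 4)))/(-1 + 3)) = -7 + (1 + ((4/3)/3)/2) = -7 + (1 + ((4/3)*(⅓))/2) = -7 + (1 + (½)*(4/9)) = -7 + (1 + 2/9) = -7 + 11/9 = -52/9 ≈ -5.7778)
A³ = (-52/9)³ = -140608/729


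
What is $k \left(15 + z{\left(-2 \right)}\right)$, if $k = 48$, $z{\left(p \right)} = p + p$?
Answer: $528$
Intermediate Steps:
$z{\left(p \right)} = 2 p$
$k \left(15 + z{\left(-2 \right)}\right) = 48 \left(15 + 2 \left(-2\right)\right) = 48 \left(15 - 4\right) = 48 \cdot 11 = 528$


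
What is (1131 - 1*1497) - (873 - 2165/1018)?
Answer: -1259137/1018 ≈ -1236.9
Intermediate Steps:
(1131 - 1*1497) - (873 - 2165/1018) = (1131 - 1497) - (873 - 2165*1/1018) = -366 - (873 - 2165/1018) = -366 - 1*886549/1018 = -366 - 886549/1018 = -1259137/1018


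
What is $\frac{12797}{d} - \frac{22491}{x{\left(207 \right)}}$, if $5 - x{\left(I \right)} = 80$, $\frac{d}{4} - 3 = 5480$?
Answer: $\frac{164744129}{548300} \approx 300.46$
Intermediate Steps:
$d = 21932$ ($d = 12 + 4 \cdot 5480 = 12 + 21920 = 21932$)
$x{\left(I \right)} = -75$ ($x{\left(I \right)} = 5 - 80 = -75$)
$\frac{12797}{d} - \frac{22491}{x{\left(207 \right)}} = \frac{12797}{21932} - \frac{22491}{-75} = 12797 \cdot \frac{1}{21932} - - \frac{7497}{25} = \frac{12797}{21932} + \frac{7497}{25} = \frac{164744129}{548300}$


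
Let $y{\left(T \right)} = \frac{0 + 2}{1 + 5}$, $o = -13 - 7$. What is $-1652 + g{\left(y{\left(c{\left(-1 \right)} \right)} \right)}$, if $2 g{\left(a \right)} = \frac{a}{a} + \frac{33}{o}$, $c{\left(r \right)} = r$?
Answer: $- \frac{66093}{40} \approx -1652.3$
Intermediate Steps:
$o = -20$
$y{\left(T \right)} = \frac{1}{3}$ ($y{\left(T \right)} = \frac{2}{6} = 2 \cdot \frac{1}{6} = \frac{1}{3}$)
$g{\left(a \right)} = - \frac{13}{40}$ ($g{\left(a \right)} = \frac{\frac{a}{a} + \frac{33}{-20}}{2} = \frac{1 + 33 \left(- \frac{1}{20}\right)}{2} = \frac{1 - \frac{33}{20}}{2} = \frac{1}{2} \left(- \frac{13}{20}\right) = - \frac{13}{40}$)
$-1652 + g{\left(y{\left(c{\left(-1 \right)} \right)} \right)} = -1652 - \frac{13}{40} = - \frac{66093}{40}$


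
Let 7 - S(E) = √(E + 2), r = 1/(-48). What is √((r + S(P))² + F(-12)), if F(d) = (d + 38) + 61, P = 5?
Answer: √(328801 - 32160*√7)/48 ≈ 10.285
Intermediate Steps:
F(d) = 99 + d (F(d) = (38 + d) + 61 = 99 + d)
r = -1/48 ≈ -0.020833
S(E) = 7 - √(2 + E) (S(E) = 7 - √(E + 2) = 7 - √(2 + E))
√((r + S(P))² + F(-12)) = √((-1/48 + (7 - √(2 + 5)))² + (99 - 12)) = √((-1/48 + (7 - √7))² + 87) = √((335/48 - √7)² + 87) = √(87 + (335/48 - √7)²)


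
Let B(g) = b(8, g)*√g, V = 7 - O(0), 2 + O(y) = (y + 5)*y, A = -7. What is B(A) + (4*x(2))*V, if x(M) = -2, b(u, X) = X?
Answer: -72 - 7*I*√7 ≈ -72.0 - 18.52*I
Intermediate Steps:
O(y) = -2 + y*(5 + y) (O(y) = -2 + (y + 5)*y = -2 + (5 + y)*y = -2 + y*(5 + y))
V = 9 (V = 7 - (-2 + 0² + 5*0) = 7 - (-2 + 0 + 0) = 7 - 1*(-2) = 7 + 2 = 9)
B(g) = g^(3/2) (B(g) = g*√g = g^(3/2))
B(A) + (4*x(2))*V = (-7)^(3/2) + (4*(-2))*9 = -7*I*√7 - 8*9 = -7*I*√7 - 72 = -72 - 7*I*√7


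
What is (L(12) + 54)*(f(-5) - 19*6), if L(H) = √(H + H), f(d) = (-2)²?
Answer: -5940 - 220*√6 ≈ -6478.9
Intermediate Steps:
f(d) = 4
L(H) = √2*√H (L(H) = √(2*H) = √2*√H)
(L(12) + 54)*(f(-5) - 19*6) = (√2*√12 + 54)*(4 - 19*6) = (√2*(2*√3) + 54)*(4 - 114) = (2*√6 + 54)*(-110) = (54 + 2*√6)*(-110) = -5940 - 220*√6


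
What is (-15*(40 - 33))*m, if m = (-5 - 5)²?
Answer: -10500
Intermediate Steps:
m = 100 (m = (-10)² = 100)
(-15*(40 - 33))*m = -15*(40 - 33)*100 = -15*7*100 = -105*100 = -10500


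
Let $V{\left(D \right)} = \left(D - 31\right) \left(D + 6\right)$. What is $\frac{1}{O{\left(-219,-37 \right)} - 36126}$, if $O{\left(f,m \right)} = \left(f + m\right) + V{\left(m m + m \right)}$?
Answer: $\frac{1}{1704356} \approx 5.8673 \cdot 10^{-7}$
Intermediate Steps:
$V{\left(D \right)} = \left(-31 + D\right) \left(6 + D\right)$
$O{\left(f,m \right)} = -186 + f + \left(m + m^{2}\right)^{2} - 25 m^{2} - 24 m$ ($O{\left(f,m \right)} = \left(f + m\right) - \left(186 - \left(m m + m\right)^{2} + 25 \left(m m + m\right)\right) = \left(f + m\right) - \left(186 - \left(m^{2} + m\right)^{2} + 25 \left(m^{2} + m\right)\right) = \left(f + m\right) - \left(186 - \left(m + m^{2}\right)^{2} + 25 \left(m + m^{2}\right)\right) = \left(f + m\right) - \left(186 - \left(m + m^{2}\right)^{2} + 25 m + 25 m^{2}\right) = -186 + f + \left(m + m^{2}\right)^{2} - 25 m^{2} - 24 m$)
$\frac{1}{O{\left(-219,-37 \right)} - 36126} = \frac{1}{\left(-186 - 219 - 37 + \left(-37\right)^{2} \left(1 - 37\right)^{2} - - 925 \left(1 - 37\right)\right) - 36126} = \frac{1}{\left(-186 - 219 - 37 + 1369 \left(-36\right)^{2} - \left(-925\right) \left(-36\right)\right) - 36126} = \frac{1}{\left(-186 - 219 - 37 + 1369 \cdot 1296 - 33300\right) - 36126} = \frac{1}{\left(-186 - 219 - 37 + 1774224 - 33300\right) - 36126} = \frac{1}{1740482 - 36126} = \frac{1}{1704356}$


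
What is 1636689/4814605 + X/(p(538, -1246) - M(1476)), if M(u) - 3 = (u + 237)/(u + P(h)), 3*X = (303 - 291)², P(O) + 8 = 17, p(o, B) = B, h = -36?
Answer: 449215346157/1489701376865 ≈ 0.30155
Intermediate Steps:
P(O) = 9 (P(O) = -8 + 17 = 9)
X = 48 (X = (303 - 291)²/3 = (⅓)*12² = (⅓)*144 = 48)
M(u) = 3 + (237 + u)/(9 + u) (M(u) = 3 + (u + 237)/(u + 9) = 3 + (237 + u)/(9 + u))
1636689/4814605 + X/(p(538, -1246) - M(1476)) = 1636689/4814605 + 48/(-1246 - 4*(66 + 1476)/(9 + 1476)) = 1636689*(1/4814605) + 48/(-1246 - 4*1542/1485) = 1636689/4814605 + 48/(-1246 - 4*1542/1485) = 1636689/4814605 + 48/(-1246 - 1*2056/495) = 1636689/4814605 + 48/(-1246 - 2056/495) = 1636689/4814605 + 48/(-618826/495) = 1636689/4814605 + 48*(-495/618826) = 1636689/4814605 - 11880/309413 = 449215346157/1489701376865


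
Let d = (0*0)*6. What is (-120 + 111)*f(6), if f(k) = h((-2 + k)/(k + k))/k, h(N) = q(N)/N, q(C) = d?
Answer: 0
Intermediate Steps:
d = 0 (d = 0*6 = 0)
q(C) = 0
h(N) = 0 (h(N) = 0/N = 0)
f(k) = 0 (f(k) = 0/k = 0)
(-120 + 111)*f(6) = (-120 + 111)*0 = -9*0 = 0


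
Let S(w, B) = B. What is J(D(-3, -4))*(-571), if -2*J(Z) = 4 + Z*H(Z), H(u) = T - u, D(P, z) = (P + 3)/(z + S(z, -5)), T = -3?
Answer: 1142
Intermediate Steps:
D(P, z) = (3 + P)/(-5 + z) (D(P, z) = (P + 3)/(z - 5) = (3 + P)/(-5 + z))
H(u) = -3 - u
J(Z) = -2 - Z*(-3 - Z)/2 (J(Z) = -(4 + Z*(-3 - Z))/2 = -2 - Z*(-3 - Z)/2)
J(D(-3, -4))*(-571) = (-2 + ((3 - 3)/(-5 - 4))*(3 + (3 - 3)/(-5 - 4))/2)*(-571) = (-2 + (0/(-9))*(3 + 0/(-9))/2)*(-571) = (-2 + (-⅑*0)*(3 - ⅑*0)/2)*(-571) = (-2 + (½)*0*(3 + 0))*(-571) = (-2 + (½)*0*3)*(-571) = (-2 + 0)*(-571) = -2*(-571) = 1142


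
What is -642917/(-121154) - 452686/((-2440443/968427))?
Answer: 1609535645847643/8959679734 ≈ 1.7964e+5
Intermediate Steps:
-642917/(-121154) - 452686/((-2440443/968427)) = -642917*(-1/121154) - 452686/((-2440443*1/968427)) = 58447/11014 - 452686/(-813481/322809) = 58447/11014 - 452686*(-322809/813481) = 58447/11014 + 146131114974/813481 = 1609535645847643/8959679734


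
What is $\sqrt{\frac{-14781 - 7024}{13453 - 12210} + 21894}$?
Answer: $\frac{\sqrt{33800199191}}{1243} \approx 147.91$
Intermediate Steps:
$\sqrt{\frac{-14781 - 7024}{13453 - 12210} + 21894} = \sqrt{- \frac{21805}{1243} + 21894} = \sqrt{\frac{27192437}{1243}} = \frac{\sqrt{33800199191}}{1243}$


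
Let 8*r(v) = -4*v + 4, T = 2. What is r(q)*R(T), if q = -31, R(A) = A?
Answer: 32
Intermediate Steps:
r(v) = 1/2 - v/2 (r(v) = (-4*v + 4)/8 = (4 - 4*v)/8 = 1/2 - v/2)
r(q)*R(T) = (1/2 - 1/2*(-31))*2 = (1/2 + 31/2)*2 = 16*2 = 32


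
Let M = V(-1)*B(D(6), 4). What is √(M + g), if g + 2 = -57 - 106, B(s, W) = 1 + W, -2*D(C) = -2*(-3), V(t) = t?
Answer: I*√170 ≈ 13.038*I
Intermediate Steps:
D(C) = -3 (D(C) = -(-1)*(-3) = -½*6 = -3)
M = -5 (M = -(1 + 4) = -1*5 = -5)
g = -165 (g = -2 + (-57 - 106) = -2 - 163 = -165)
√(M + g) = √(-5 - 165) = √(-170) = I*√170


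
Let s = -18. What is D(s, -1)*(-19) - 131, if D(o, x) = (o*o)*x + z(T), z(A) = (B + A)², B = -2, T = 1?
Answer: 6006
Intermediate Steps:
z(A) = (-2 + A)²
D(o, x) = 1 + x*o² (D(o, x) = (o*o)*x + (-2 + 1)² = o²*x + (-1)² = x*o² + 1 = 1 + x*o²)
D(s, -1)*(-19) - 131 = (1 - 1*(-18)²)*(-19) - 131 = (1 - 1*324)*(-19) - 131 = (1 - 324)*(-19) - 131 = -323*(-19) - 131 = 6137 - 131 = 6006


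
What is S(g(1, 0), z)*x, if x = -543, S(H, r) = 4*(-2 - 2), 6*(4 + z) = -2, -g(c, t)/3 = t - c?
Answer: 8688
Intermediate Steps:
g(c, t) = -3*t + 3*c (g(c, t) = -3*(t - c) = -3*t + 3*c)
z = -13/3 (z = -4 + (⅙)*(-2) = -4 - ⅓ = -13/3 ≈ -4.3333)
S(H, r) = -16 (S(H, r) = 4*(-4) = -16)
S(g(1, 0), z)*x = -16*(-543) = 8688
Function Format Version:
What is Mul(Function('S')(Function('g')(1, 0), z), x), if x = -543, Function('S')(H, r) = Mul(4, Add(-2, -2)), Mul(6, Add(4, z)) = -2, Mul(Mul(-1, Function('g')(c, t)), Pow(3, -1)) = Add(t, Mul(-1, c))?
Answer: 8688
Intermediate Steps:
Function('g')(c, t) = Add(Mul(-3, t), Mul(3, c)) (Function('g')(c, t) = Mul(-3, Add(t, Mul(-1, c))) = Add(Mul(-3, t), Mul(3, c)))
z = Rational(-13, 3) (z = Add(-4, Mul(Rational(1, 6), -2)) = Add(-4, Rational(-1, 3)) = Rational(-13, 3) ≈ -4.3333)
Function('S')(H, r) = -16 (Function('S')(H, r) = Mul(4, -4) = -16)
Mul(Function('S')(Function('g')(1, 0), z), x) = Mul(-16, -543) = 8688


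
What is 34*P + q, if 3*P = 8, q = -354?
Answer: -790/3 ≈ -263.33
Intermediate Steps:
P = 8/3 (P = (⅓)*8 = 8/3 ≈ 2.6667)
34*P + q = 34*(8/3) - 354 = 272/3 - 354 = -790/3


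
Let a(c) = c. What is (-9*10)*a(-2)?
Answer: 180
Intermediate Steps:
(-9*10)*a(-2) = -9*10*(-2) = -90*(-2) = 180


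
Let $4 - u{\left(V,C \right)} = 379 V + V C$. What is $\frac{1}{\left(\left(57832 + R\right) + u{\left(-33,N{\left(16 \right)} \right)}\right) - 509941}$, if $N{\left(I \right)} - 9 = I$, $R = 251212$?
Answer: $- \frac{1}{187561} \approx -5.3316 \cdot 10^{-6}$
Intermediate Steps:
$N{\left(I \right)} = 9 + I$
$u{\left(V,C \right)} = 4 - 379 V - C V$ ($u{\left(V,C \right)} = 4 - \left(379 V + V C\right) = 4 - \left(379 V + C V\right) = 4 - 379 V - C V$)
$\frac{1}{\left(\left(57832 + R\right) + u{\left(-33,N{\left(16 \right)} \right)}\right) - 509941} = \frac{1}{\left(\left(57832 + 251212\right) - \left(-12511 + \left(9 + 16\right) \left(-33\right)\right)\right) - 509941} = \frac{1}{\left(309044 + \left(4 + 12507 - 25 \left(-33\right)\right)\right) - 509941} = \frac{1}{\left(309044 + \left(4 + 12507 + 825\right)\right) - 509941} = \frac{1}{\left(309044 + 13336\right) - 509941} = \frac{1}{322380 - 509941} = \frac{1}{-187561} = - \frac{1}{187561}$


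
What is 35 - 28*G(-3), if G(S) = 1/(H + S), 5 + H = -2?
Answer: 189/5 ≈ 37.800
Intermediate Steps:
H = -7 (H = -5 - 2 = -7)
G(S) = 1/(-7 + S)
35 - 28*G(-3) = 35 - 28/(-7 - 3) = 35 - 28/(-10) = 35 - 28*(-⅒) = 35 + 14/5 = 189/5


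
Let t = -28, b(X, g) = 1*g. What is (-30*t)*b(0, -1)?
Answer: -840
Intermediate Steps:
b(X, g) = g
(-30*t)*b(0, -1) = -30*(-28)*(-1) = 840*(-1) = -840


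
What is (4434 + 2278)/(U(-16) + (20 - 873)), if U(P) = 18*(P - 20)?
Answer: -6712/1501 ≈ -4.4717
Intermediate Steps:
U(P) = -360 + 18*P (U(P) = 18*(-20 + P) = -360 + 18*P)
(4434 + 2278)/(U(-16) + (20 - 873)) = (4434 + 2278)/((-360 + 18*(-16)) + (20 - 873)) = 6712/((-360 - 288) - 853) = 6712/(-648 - 853) = 6712/(-1501) = 6712*(-1/1501) = -6712/1501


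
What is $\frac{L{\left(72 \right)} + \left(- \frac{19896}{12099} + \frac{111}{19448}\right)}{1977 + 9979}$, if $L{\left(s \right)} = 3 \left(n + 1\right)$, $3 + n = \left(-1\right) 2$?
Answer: $- \frac{1069736881}{937754321504} \approx -0.0011407$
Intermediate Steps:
$n = -5$ ($n = -3 - 2 = -5$)
$L{\left(s \right)} = -12$ ($L{\left(s \right)} = 3 \left(-5 + 1\right) = 3 \left(-4\right) = -12$)
$\frac{L{\left(72 \right)} + \left(- \frac{19896}{12099} + \frac{111}{19448}\right)}{1977 + 9979} = \frac{-12 + \left(- \frac{19896}{12099} + \frac{111}{19448}\right)}{1977 + 9979} = \frac{-12 + \left(\left(-19896\right) \frac{1}{12099} + 111 \cdot \frac{1}{19448}\right)}{11956} = \left(-12 + \left(- \frac{6632}{4033} + \frac{111}{19448}\right)\right) \frac{1}{11956} = \left(-12 - \frac{128531473}{78433784}\right) \frac{1}{11956} = \left(- \frac{1069736881}{78433784}\right) \frac{1}{11956} = - \frac{1069736881}{937754321504}$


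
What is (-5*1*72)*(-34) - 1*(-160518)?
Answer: 172758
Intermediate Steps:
(-5*1*72)*(-34) - 1*(-160518) = -5*72*(-34) + 160518 = -360*(-34) + 160518 = 12240 + 160518 = 172758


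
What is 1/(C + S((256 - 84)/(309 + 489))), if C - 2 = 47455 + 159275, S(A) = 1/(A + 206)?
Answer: 82280/17009909359 ≈ 4.8372e-6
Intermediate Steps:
S(A) = 1/(206 + A)
C = 206732 (C = 2 + (47455 + 159275) = 2 + 206730 = 206732)
1/(C + S((256 - 84)/(309 + 489))) = 1/(206732 + 1/(206 + (256 - 84)/(309 + 489))) = 1/(206732 + 1/(206 + 172/798)) = 1/(206732 + 1/(206 + 172*(1/798))) = 1/(206732 + 1/(206 + 86/399)) = 1/(206732 + 1/(82280/399)) = 1/(206732 + 399/82280) = 1/(17009909359/82280) = 82280/17009909359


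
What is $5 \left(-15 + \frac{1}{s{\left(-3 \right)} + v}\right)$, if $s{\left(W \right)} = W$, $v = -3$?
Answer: $- \frac{455}{6} \approx -75.833$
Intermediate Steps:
$5 \left(-15 + \frac{1}{s{\left(-3 \right)} + v}\right) = 5 \left(-15 + \frac{1}{-3 - 3}\right) = 5 \left(-15 + \frac{1}{-6}\right) = 5 \left(-15 - \frac{1}{6}\right) = 5 \left(- \frac{91}{6}\right) = - \frac{455}{6}$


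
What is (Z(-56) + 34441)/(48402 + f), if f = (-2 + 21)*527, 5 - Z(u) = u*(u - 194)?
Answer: 20446/58415 ≈ 0.35001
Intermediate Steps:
Z(u) = 5 - u*(-194 + u) (Z(u) = 5 - u*(u - 194) = 5 - u*(-194 + u))
f = 10013 (f = 19*527 = 10013)
(Z(-56) + 34441)/(48402 + f) = ((5 - 1*(-56)² + 194*(-56)) + 34441)/(48402 + 10013) = ((5 - 1*3136 - 10864) + 34441)/58415 = ((5 - 3136 - 10864) + 34441)*(1/58415) = (-13995 + 34441)*(1/58415) = 20446*(1/58415) = 20446/58415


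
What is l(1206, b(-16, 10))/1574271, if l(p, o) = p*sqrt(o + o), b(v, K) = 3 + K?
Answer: 134*sqrt(26)/174919 ≈ 0.0039062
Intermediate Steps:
l(p, o) = p*sqrt(2)*sqrt(o) (l(p, o) = p*sqrt(2*o) = p*(sqrt(2)*sqrt(o)) = p*sqrt(2)*sqrt(o))
l(1206, b(-16, 10))/1574271 = (1206*sqrt(2)*sqrt(3 + 10))/1574271 = (1206*sqrt(2)*sqrt(13))*(1/1574271) = (1206*sqrt(26))*(1/1574271) = 134*sqrt(26)/174919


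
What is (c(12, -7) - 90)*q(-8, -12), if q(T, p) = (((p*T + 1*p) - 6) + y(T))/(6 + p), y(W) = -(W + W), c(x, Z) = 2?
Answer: 4136/3 ≈ 1378.7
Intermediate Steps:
y(W) = -2*W
q(T, p) = (-6 + p - 2*T + T*p)/(6 + p) (q(T, p) = (((p*T + 1*p) - 6) - 2*T)/(6 + p) = (((T*p + p) - 6) - 2*T)/(6 + p) = (((p + T*p) - 6) - 2*T)/(6 + p) = ((-6 + p + T*p) - 2*T)/(6 + p) = (-6 + p - 2*T + T*p)/(6 + p))
(c(12, -7) - 90)*q(-8, -12) = (2 - 90)*((-6 - 12 - 2*(-8) - 8*(-12))/(6 - 12)) = -88*(-6 - 12 + 16 + 96)/(-6) = -(-44)*94/3 = -88*(-47/3) = 4136/3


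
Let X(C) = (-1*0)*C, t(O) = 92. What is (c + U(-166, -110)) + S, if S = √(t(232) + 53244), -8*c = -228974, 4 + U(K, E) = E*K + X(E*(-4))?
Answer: 187511/4 + 2*√13334 ≈ 47109.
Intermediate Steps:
X(C) = 0 (X(C) = 0*C = 0)
U(K, E) = -4 + E*K (U(K, E) = -4 + (E*K + 0) = -4 + E*K)
c = 114487/4 (c = -⅛*(-228974) = 114487/4 ≈ 28622.)
S = 2*√13334 (S = √(92 + 53244) = √53336 = 2*√13334 ≈ 230.95)
(c + U(-166, -110)) + S = (114487/4 + (-4 - 110*(-166))) + 2*√13334 = (114487/4 + (-4 + 18260)) + 2*√13334 = (114487/4 + 18256) + 2*√13334 = 187511/4 + 2*√13334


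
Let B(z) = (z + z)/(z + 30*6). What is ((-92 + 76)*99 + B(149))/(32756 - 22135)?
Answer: -520838/3494309 ≈ -0.14905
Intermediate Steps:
B(z) = 2*z/(180 + z) (B(z) = (2*z)/(z + 180) = (2*z)/(180 + z) = 2*z/(180 + z))
((-92 + 76)*99 + B(149))/(32756 - 22135) = ((-92 + 76)*99 + 2*149/(180 + 149))/(32756 - 22135) = (-16*99 + 2*149/329)/10621 = (-1584 + 2*149*(1/329))*(1/10621) = (-1584 + 298/329)*(1/10621) = -520838/329*1/10621 = -520838/3494309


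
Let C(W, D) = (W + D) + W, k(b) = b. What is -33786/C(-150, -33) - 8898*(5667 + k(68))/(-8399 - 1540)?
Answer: 641807372/122581 ≈ 5235.8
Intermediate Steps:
C(W, D) = D + 2*W (C(W, D) = (D + W) + W = D + 2*W)
-33786/C(-150, -33) - 8898*(5667 + k(68))/(-8399 - 1540) = -33786/(-33 + 2*(-150)) - 8898*(5667 + 68)/(-8399 - 1540) = -33786/(-33 - 300) - 8898/((-9939/5735)) = -33786/(-333) - 8898/((-9939*1/5735)) = -33786*(-1/333) - 8898/(-9939/5735) = 3754/37 - 8898*(-5735/9939) = 3754/37 + 17010010/3313 = 641807372/122581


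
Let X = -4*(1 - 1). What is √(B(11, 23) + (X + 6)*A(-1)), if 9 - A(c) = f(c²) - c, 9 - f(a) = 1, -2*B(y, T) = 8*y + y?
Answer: 3*I*√22/2 ≈ 7.0356*I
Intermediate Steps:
B(y, T) = -9*y/2 (B(y, T) = -(8*y + y)/2 = -9*y/2)
f(a) = 8 (f(a) = 9 - 1*1 = 9 - 1 = 8)
A(c) = 1 + c (A(c) = 9 - (8 - c) = 9 + (-8 + c) = 1 + c)
X = 0 (X = -4*0 = 0)
√(B(11, 23) + (X + 6)*A(-1)) = √(-9/2*11 + (0 + 6)*(1 - 1)) = √(-99/2 + 6*0) = √(-99/2 + 0) = √(-99/2) = 3*I*√22/2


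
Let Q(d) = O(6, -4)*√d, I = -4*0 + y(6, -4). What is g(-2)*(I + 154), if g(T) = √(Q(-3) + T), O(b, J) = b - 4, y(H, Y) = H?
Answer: 160*√(-2 + 2*I*√3) ≈ 160.0 + 277.13*I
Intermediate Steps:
I = 6 (I = -4*0 + 6 = 0 + 6 = 6)
O(b, J) = -4 + b
Q(d) = 2*√d (Q(d) = (-4 + 6)*√d = 2*√d)
g(T) = √(T + 2*I*√3) (g(T) = √(2*√(-3) + T) = √(2*(I*√3) + T) = √(2*I*√3 + T) = √(T + 2*I*√3))
g(-2)*(I + 154) = √(-2 + 2*I*√3)*(6 + 154) = √(-2 + 2*I*√3)*160 = 160*√(-2 + 2*I*√3)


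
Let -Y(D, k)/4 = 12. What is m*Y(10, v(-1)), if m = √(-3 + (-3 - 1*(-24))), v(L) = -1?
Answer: -144*√2 ≈ -203.65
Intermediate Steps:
Y(D, k) = -48 (Y(D, k) = -4*12 = -48)
m = 3*√2 (m = √(-3 + (-3 + 24)) = √(-3 + 21) = √18 = 3*√2 ≈ 4.2426)
m*Y(10, v(-1)) = (3*√2)*(-48) = -144*√2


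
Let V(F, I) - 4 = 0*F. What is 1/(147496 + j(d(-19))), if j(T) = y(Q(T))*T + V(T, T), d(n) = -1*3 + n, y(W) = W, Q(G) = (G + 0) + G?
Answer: 1/148468 ≈ 6.7355e-6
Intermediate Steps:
Q(G) = 2*G (Q(G) = G + G = 2*G)
V(F, I) = 4 (V(F, I) = 4 + 0*F = 4 + 0 = 4)
d(n) = -3 + n
j(T) = 4 + 2*T**2 (j(T) = (2*T)*T + 4 = 2*T**2 + 4 = 4 + 2*T**2)
1/(147496 + j(d(-19))) = 1/(147496 + (4 + 2*(-3 - 19)**2)) = 1/(147496 + (4 + 2*(-22)**2)) = 1/(147496 + (4 + 2*484)) = 1/(147496 + (4 + 968)) = 1/(147496 + 972) = 1/148468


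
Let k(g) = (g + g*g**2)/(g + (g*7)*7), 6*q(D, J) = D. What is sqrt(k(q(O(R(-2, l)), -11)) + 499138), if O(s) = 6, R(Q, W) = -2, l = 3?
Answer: sqrt(12478451)/5 ≈ 706.50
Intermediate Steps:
q(D, J) = D/6
k(g) = (g + g**3)/(50*g) (k(g) = (g + g**3)/(g + (7*g)*7) = (g + g**3)/(g + 49*g) = (g + g**3)/((50*g)) = (g + g**3)*(1/(50*g)) = (g + g**3)/(50*g))
sqrt(k(q(O(R(-2, l)), -11)) + 499138) = sqrt((1/50 + ((1/6)*6)**2/50) + 499138) = sqrt((1/50 + (1/50)*1**2) + 499138) = sqrt((1/50 + (1/50)*1) + 499138) = sqrt((1/50 + 1/50) + 499138) = sqrt(1/25 + 499138) = sqrt(12478451/25) = sqrt(12478451)/5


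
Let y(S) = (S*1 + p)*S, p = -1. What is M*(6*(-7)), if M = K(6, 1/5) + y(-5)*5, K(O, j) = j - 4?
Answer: -30702/5 ≈ -6140.4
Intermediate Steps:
K(O, j) = -4 + j
y(S) = S*(-1 + S) (y(S) = (S*1 - 1)*S = (S - 1)*S = (-1 + S)*S = S*(-1 + S))
M = 731/5 (M = (-4 + 1/5) - 5*(-1 - 5)*5 = (-4 + ⅕) - 5*(-6)*5 = -19/5 + 30*5 = -19/5 + 150 = 731/5 ≈ 146.20)
M*(6*(-7)) = 731*(6*(-7))/5 = (731/5)*(-42) = -30702/5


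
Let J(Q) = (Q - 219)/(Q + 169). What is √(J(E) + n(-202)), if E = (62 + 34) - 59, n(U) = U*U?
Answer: 3*√48097807/103 ≈ 202.00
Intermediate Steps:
n(U) = U²
E = 37 (E = 96 - 59 = 37)
J(Q) = (-219 + Q)/(169 + Q)
√(J(E) + n(-202)) = √((-219 + 37)/(169 + 37) + (-202)²) = √(-182/206 + 40804) = √((1/206)*(-182) + 40804) = √(-91/103 + 40804) = √(4202721/103) = 3*√48097807/103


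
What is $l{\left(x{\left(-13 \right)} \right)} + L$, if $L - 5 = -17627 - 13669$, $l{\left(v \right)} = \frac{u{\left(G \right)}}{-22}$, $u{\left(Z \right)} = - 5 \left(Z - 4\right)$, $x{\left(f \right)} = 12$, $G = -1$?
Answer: $- \frac{688427}{22} \approx -31292.0$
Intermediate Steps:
$u{\left(Z \right)} = 20 - 5 Z$ ($u{\left(Z \right)} = - 5 \left(-4 + Z\right) = 20 - 5 Z$)
$l{\left(v \right)} = - \frac{25}{22}$ ($l{\left(v \right)} = \frac{20 - -5}{-22} = \left(20 + 5\right) \left(- \frac{1}{22}\right) = 25 \left(- \frac{1}{22}\right) = - \frac{25}{22}$)
$L = -31291$ ($L = 5 - 31296 = -31291$)
$l{\left(x{\left(-13 \right)} \right)} + L = - \frac{25}{22} - 31291 = - \frac{688427}{22}$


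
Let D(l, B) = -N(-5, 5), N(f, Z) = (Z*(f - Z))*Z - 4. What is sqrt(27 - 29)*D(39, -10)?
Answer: 254*I*sqrt(2) ≈ 359.21*I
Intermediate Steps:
N(f, Z) = -4 + Z**2*(f - Z) (N(f, Z) = Z**2*(f - Z) - 4 = -4 + Z**2*(f - Z))
D(l, B) = 254 (D(l, B) = -(-4 - 1*5**3 - 5*5**2) = -(-4 - 1*125 - 5*25) = -(-4 - 125 - 125) = -1*(-254) = 254)
sqrt(27 - 29)*D(39, -10) = sqrt(27 - 29)*254 = sqrt(-2)*254 = (I*sqrt(2))*254 = 254*I*sqrt(2)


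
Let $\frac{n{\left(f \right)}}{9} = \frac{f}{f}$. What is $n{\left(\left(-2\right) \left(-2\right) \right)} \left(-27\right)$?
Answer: $-243$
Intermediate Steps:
$n{\left(f \right)} = 9$ ($n{\left(f \right)} = 9 \frac{f}{f} = 9 \cdot 1 = 9$)
$n{\left(\left(-2\right) \left(-2\right) \right)} \left(-27\right) = 9 \left(-27\right) = -243$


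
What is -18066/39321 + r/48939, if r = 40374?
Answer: 78157120/213814491 ≈ 0.36554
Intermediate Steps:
-18066/39321 + r/48939 = -18066/39321 + 40374/48939 = -18066*1/39321 + 40374*(1/48939) = -6022/13107 + 13458/16313 = 78157120/213814491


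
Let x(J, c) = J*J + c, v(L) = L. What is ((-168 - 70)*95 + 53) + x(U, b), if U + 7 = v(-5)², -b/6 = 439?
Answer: -24867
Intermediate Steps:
b = -2634 (b = -6*439 = -2634)
U = 18 (U = -7 + (-5)² = -7 + 25 = 18)
x(J, c) = c + J² (x(J, c) = J² + c = c + J²)
((-168 - 70)*95 + 53) + x(U, b) = ((-168 - 70)*95 + 53) + (-2634 + 18²) = (-238*95 + 53) + (-2634 + 324) = (-22610 + 53) - 2310 = -22557 - 2310 = -24867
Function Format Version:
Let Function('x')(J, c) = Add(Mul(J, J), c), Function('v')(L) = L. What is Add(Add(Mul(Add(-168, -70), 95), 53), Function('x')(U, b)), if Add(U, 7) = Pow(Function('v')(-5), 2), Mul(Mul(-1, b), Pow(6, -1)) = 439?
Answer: -24867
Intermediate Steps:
b = -2634 (b = Mul(-6, 439) = -2634)
U = 18 (U = Add(-7, Pow(-5, 2)) = Add(-7, 25) = 18)
Function('x')(J, c) = Add(c, Pow(J, 2)) (Function('x')(J, c) = Add(Pow(J, 2), c) = Add(c, Pow(J, 2)))
Add(Add(Mul(Add(-168, -70), 95), 53), Function('x')(U, b)) = Add(Add(Mul(Add(-168, -70), 95), 53), Add(-2634, Pow(18, 2))) = Add(Add(Mul(-238, 95), 53), Add(-2634, 324)) = Add(Add(-22610, 53), -2310) = Add(-22557, -2310) = -24867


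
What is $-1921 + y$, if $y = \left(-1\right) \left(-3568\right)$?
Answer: $1647$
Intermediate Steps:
$y = 3568$
$-1921 + y = -1921 + 3568 = 1647$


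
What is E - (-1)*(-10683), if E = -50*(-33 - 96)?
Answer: -4233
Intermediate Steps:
E = 6450 (E = -50*(-129) = 6450)
E - (-1)*(-10683) = 6450 - (-1)*(-10683) = 6450 - 1*10683 = 6450 - 10683 = -4233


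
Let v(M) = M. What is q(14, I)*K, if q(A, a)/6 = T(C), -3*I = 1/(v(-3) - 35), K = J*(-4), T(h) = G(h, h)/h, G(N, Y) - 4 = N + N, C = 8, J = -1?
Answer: 60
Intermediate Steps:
G(N, Y) = 4 + 2*N (G(N, Y) = 4 + (N + N) = 4 + 2*N)
T(h) = (4 + 2*h)/h
K = 4 (K = -1*(-4) = 4)
I = 1/114 (I = -1/(3*(-3 - 35)) = -⅓/(-38) = -⅓*(-1/38) = 1/114 ≈ 0.0087719)
q(A, a) = 15 (q(A, a) = 6*(2 + 4/8) = 6*(2 + 4*(⅛)) = 6*(2 + ½) = 6*(5/2) = 15)
q(14, I)*K = 15*4 = 60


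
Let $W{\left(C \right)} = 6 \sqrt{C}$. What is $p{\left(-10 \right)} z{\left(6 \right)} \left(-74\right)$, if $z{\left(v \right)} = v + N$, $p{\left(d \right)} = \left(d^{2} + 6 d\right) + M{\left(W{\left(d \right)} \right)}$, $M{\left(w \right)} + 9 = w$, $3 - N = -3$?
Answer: $-27528 - 5328 i \sqrt{10} \approx -27528.0 - 16849.0 i$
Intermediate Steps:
$N = 6$ ($N = 3 - -3 = 3 + 3 = 6$)
$M{\left(w \right)} = -9 + w$
$p{\left(d \right)} = -9 + d^{2} + 6 d + 6 \sqrt{d}$ ($p{\left(d \right)} = \left(d^{2} + 6 d\right) + \left(-9 + 6 \sqrt{d}\right) = -9 + d^{2} + 6 d + 6 \sqrt{d}$)
$z{\left(v \right)} = 6 + v$ ($z{\left(v \right)} = v + 6 = 6 + v$)
$p{\left(-10 \right)} z{\left(6 \right)} \left(-74\right) = \left(-9 + \left(-10\right)^{2} + 6 \left(-10\right) + 6 \sqrt{-10}\right) \left(6 + 6\right) \left(-74\right) = \left(-9 + 100 - 60 + 6 i \sqrt{10}\right) 12 \left(-74\right) = \left(31 + 6 i \sqrt{10}\right) 12 \left(-74\right) = \left(372 + 72 i \sqrt{10}\right) \left(-74\right) = -27528 - 5328 i \sqrt{10}$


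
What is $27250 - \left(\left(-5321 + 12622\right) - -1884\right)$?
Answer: $18065$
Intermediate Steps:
$27250 - \left(\left(-5321 + 12622\right) - -1884\right) = 27250 - \left(7301 + 1884\right) = 27250 - 9185 = 18065$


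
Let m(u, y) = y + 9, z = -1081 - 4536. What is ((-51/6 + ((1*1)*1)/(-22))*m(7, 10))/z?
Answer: 1786/61787 ≈ 0.028906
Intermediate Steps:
z = -5617
m(u, y) = 9 + y
((-51/6 + ((1*1)*1)/(-22))*m(7, 10))/z = ((-51/6 + ((1*1)*1)/(-22))*(9 + 10))/(-5617) = ((-51*⅙ + (1*1)*(-1/22))*19)*(-1/5617) = ((-17/2 + 1*(-1/22))*19)*(-1/5617) = ((-17/2 - 1/22)*19)*(-1/5617) = -94/11*19*(-1/5617) = -1786/11*(-1/5617) = 1786/61787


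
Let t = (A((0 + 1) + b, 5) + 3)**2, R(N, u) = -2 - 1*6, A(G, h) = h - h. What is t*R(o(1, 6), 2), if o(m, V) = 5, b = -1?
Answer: -72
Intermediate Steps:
A(G, h) = 0
R(N, u) = -8 (R(N, u) = -2 - 6 = -8)
t = 9 (t = (0 + 3)**2 = 3**2 = 9)
t*R(o(1, 6), 2) = 9*(-8) = -72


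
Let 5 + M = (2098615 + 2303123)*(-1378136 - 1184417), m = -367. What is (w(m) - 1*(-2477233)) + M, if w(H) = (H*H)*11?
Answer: -11279682958307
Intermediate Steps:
w(H) = 11*H² (w(H) = H²*11 = 11*H²)
M = -11279686917119 (M = -5 + (2098615 + 2303123)*(-1378136 - 1184417) = -5 + 4401738*(-2562553) = -5 - 11279686917114 = -11279686917119)
(w(m) - 1*(-2477233)) + M = (11*(-367)² - 1*(-2477233)) - 11279686917119 = (11*134689 + 2477233) - 11279686917119 = (1481579 + 2477233) - 11279686917119 = 3958812 - 11279686917119 = -11279682958307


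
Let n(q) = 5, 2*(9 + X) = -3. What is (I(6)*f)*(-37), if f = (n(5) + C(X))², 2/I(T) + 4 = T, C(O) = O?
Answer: -4477/4 ≈ -1119.3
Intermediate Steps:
X = -21/2 (X = -9 + (½)*(-3) = -9 - 3/2 = -21/2 ≈ -10.500)
I(T) = 2/(-4 + T)
f = 121/4 (f = (5 - 21/2)² = (-11/2)² = 121/4 ≈ 30.250)
(I(6)*f)*(-37) = ((2/(-4 + 6))*(121/4))*(-37) = ((2/2)*(121/4))*(-37) = ((2*(½))*(121/4))*(-37) = (1*(121/4))*(-37) = (121/4)*(-37) = -4477/4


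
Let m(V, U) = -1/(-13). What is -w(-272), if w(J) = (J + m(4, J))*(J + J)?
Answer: -1923040/13 ≈ -1.4793e+5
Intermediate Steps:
m(V, U) = 1/13 (m(V, U) = -1*(-1/13) = 1/13)
w(J) = 2*J*(1/13 + J) (w(J) = (J + 1/13)*(J + J) = (1/13 + J)*(2*J) = 2*J*(1/13 + J))
-w(-272) = -2*(-272)*(1 + 13*(-272))/13 = -2*(-272)*(1 - 3536)/13 = -2*(-272)*(-3535)/13 = -1*1923040/13 = -1923040/13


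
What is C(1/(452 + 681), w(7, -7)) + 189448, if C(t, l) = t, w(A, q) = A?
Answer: 214644585/1133 ≈ 1.8945e+5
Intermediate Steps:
C(1/(452 + 681), w(7, -7)) + 189448 = 1/(452 + 681) + 189448 = 1/1133 + 189448 = 214644585/1133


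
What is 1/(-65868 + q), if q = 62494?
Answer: -1/3374 ≈ -0.00029638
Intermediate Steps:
1/(-65868 + q) = 1/(-65868 + 62494) = 1/(-3374) = -1/3374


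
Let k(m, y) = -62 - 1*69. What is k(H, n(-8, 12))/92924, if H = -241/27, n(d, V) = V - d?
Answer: -131/92924 ≈ -0.0014098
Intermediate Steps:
H = -241/27 (H = -241*1/27 = -241/27 ≈ -8.9259)
k(m, y) = -131 (k(m, y) = -62 - 69 = -131)
k(H, n(-8, 12))/92924 = -131/92924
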